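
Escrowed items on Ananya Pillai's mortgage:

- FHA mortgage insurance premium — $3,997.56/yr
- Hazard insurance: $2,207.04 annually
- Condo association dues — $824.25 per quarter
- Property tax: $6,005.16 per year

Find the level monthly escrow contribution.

FHA mortgage insurance premium — $3,997.56 annually
Hazard insurance — $2,207.04 annually
Condo association dues — $824.25 × 4 = $3,297.00 annually
Property tax — $6,005.16 annually
Annual escrow total = $15,506.76
Base monthly escrow = $15,506.76 ÷ 12 = $1,292.23

$1,292.23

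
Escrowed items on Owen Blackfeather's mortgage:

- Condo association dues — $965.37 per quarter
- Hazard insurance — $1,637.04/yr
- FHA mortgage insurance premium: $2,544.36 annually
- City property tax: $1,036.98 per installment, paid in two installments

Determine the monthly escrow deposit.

$843.07

Condo association dues = $965.37 × 4 = $3,861.48/yr
Hazard insurance = $1,637.04/yr
FHA mortgage insurance premium = $2,544.36/yr
City property tax = $1,036.98 × 2 = $2,073.96/yr
Yearly total = $3,861.48 + $1,637.04 + $2,544.36 + $2,073.96 = $10,116.84
Per month = $10,116.84 ÷ 12 = $843.07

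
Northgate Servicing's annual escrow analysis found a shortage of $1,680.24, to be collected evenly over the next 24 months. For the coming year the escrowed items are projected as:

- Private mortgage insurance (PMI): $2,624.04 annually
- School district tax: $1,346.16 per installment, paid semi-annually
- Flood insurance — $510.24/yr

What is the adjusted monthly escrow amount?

$555.56

Private mortgage insurance (PMI): $2,624.04 annually
School district tax: $1,346.16 × 2 = $2,692.32 annually
Flood insurance: $510.24 annually
Combined annual = $5,826.60
Monthly escrow = $5,826.60 ÷ 12 = $485.55
Shortage per month = $1,680.24 ÷ 24 = $70.01
New monthly escrow = $485.55 + $70.01 = $555.56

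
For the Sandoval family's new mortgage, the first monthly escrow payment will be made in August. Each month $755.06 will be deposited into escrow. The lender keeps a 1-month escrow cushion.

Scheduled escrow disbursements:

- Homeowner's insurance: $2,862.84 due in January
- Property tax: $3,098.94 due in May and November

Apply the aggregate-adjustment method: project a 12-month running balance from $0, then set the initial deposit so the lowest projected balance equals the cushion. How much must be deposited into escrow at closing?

Cushion = 1 × $755.06 = $755.06
Trial balance (start $0, +$755.06 each month, − disbursements):
  Aug: +$755.06 → $755.06
  Sep: +$755.06 → $1,510.12
  Oct: +$755.06 → $2,265.18
  Nov: +$755.06 − $3,098.94 → -$78.70
  Dec: +$755.06 → $676.36
  Jan: +$755.06 − $2,862.84 → -$1,431.42
  Feb: +$755.06 → -$676.36
  Mar: +$755.06 → $78.70
  Apr: +$755.06 → $833.76
  May: +$755.06 − $3,098.94 → -$1,510.12
  Jun: +$755.06 → -$755.06
  Jul: +$755.06 → $0.00
Lowest trial balance = -$1,510.12 (May)
Initial deposit = cushion − low point = $755.06 − (-$1,510.12) = $2,265.18

$2,265.18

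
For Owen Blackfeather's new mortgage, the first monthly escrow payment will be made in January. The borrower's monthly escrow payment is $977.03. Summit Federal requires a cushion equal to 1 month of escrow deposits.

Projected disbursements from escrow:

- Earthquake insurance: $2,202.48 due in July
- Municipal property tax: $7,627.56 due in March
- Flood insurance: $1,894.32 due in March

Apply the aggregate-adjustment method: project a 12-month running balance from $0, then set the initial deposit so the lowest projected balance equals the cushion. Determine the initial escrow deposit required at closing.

Cushion = 1 × $977.03 = $977.03
Trial balance (start $0, +$977.03 each month, − disbursements):
  Jan: +$977.03 → $977.03
  Feb: +$977.03 → $1,954.06
  Mar: +$977.03 − $9,521.88 → -$6,590.79
  Apr: +$977.03 → -$5,613.76
  May: +$977.03 → -$4,636.73
  Jun: +$977.03 → -$3,659.70
  Jul: +$977.03 − $2,202.48 → -$4,885.15
  Aug: +$977.03 → -$3,908.12
  Sep: +$977.03 → -$2,931.09
  Oct: +$977.03 → -$1,954.06
  Nov: +$977.03 → -$977.03
  Dec: +$977.03 → $0.00
Lowest trial balance = -$6,590.79 (Mar)
Initial deposit = cushion − low point = $977.03 − (-$6,590.79) = $7,567.82

$7,567.82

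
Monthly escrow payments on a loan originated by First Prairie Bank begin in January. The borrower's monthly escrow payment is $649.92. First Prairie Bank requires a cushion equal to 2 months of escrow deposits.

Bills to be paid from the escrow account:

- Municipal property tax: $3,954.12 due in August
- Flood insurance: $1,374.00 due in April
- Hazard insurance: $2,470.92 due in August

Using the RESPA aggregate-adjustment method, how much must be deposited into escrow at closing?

Cushion = 2 × $649.92 = $1,299.84
Trial balance (start $0, +$649.92 each month, − disbursements):
  Jan: +$649.92 → $649.92
  Feb: +$649.92 → $1,299.84
  Mar: +$649.92 → $1,949.76
  Apr: +$649.92 − $1,374.00 → $1,225.68
  May: +$649.92 → $1,875.60
  Jun: +$649.92 → $2,525.52
  Jul: +$649.92 → $3,175.44
  Aug: +$649.92 − $6,425.04 → -$2,599.68
  Sep: +$649.92 → -$1,949.76
  Oct: +$649.92 → -$1,299.84
  Nov: +$649.92 → -$649.92
  Dec: +$649.92 → $0.00
Lowest trial balance = -$2,599.68 (Aug)
Initial deposit = cushion − low point = $1,299.84 − (-$2,599.68) = $3,899.52

$3,899.52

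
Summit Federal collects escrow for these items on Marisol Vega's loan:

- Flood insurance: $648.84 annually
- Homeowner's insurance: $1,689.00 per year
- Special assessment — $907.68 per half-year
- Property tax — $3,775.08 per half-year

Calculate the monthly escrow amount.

$975.28

Flood insurance — $648.84 per year
Homeowner's insurance — $1,689.00 per year
Special assessment — $907.68 × 2 = $1,815.36 per year
Property tax — $3,775.08 × 2 = $7,550.16 per year
Yearly total = $648.84 + $1,689.00 + $1,815.36 + $7,550.16 = $11,703.36
Base monthly escrow = $11,703.36 ÷ 12 = $975.28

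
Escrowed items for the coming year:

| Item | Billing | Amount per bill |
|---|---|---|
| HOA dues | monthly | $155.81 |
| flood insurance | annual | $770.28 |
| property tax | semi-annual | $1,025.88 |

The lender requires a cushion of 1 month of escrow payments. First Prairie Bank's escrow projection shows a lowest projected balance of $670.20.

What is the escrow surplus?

$279.22

HOA dues — $155.81 × 12 = $1,869.72 per year
Flood insurance — $770.28 per year
Property tax — $1,025.88 × 2 = $2,051.76 per year
Total per year = $4,691.76
Monthly = $4,691.76 ÷ 12 = $390.98
Cushion = 1 × $390.98 = $390.98
Surplus = $670.20 − $390.98 = $279.22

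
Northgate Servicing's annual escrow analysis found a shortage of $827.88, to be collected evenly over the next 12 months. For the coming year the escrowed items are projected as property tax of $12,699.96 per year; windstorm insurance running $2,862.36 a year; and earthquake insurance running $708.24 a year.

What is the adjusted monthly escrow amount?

Property tax — $12,699.96/yr
Windstorm insurance — $2,862.36/yr
Earthquake insurance — $708.24/yr
Annual escrow total = $12,699.96 + $2,862.36 + $708.24 = $16,270.56
Per month = $16,270.56 ÷ 12 = $1,355.88
Monthly shortage recovery: $827.88 ÷ 12 = $68.99
Adjusted monthly = $1,355.88 + $68.99 = $1,424.87

$1,424.87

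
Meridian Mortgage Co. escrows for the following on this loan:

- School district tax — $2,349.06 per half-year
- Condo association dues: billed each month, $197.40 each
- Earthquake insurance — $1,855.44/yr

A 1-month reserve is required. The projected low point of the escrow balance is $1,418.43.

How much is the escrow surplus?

School district tax — $2,349.06 × 2 = $4,698.12 annually
Condo association dues — $197.40 × 12 = $2,368.80 annually
Earthquake insurance — $1,855.44 annually
Combined annual = $4,698.12 + $2,368.80 + $1,855.44 = $8,922.36
Monthly = $8,922.36 ÷ 12 = $743.53
Required cushion = 1 × $743.53 = $743.53
Surplus = $1,418.43 − $743.53 = $674.90

$674.90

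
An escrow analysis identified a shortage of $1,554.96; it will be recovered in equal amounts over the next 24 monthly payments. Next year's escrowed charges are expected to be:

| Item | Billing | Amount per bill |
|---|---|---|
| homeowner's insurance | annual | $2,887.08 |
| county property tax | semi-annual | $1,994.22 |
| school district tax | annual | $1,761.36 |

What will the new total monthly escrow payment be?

$784.53

Homeowner's insurance — $2,887.08
County property tax — $1,994.22 × 2 = $3,988.44
School district tax — $1,761.36
Total annual escrow = $8,636.88
Monthly = $8,636.88 ÷ 12 = $719.74
Monthly shortage recovery: $1,554.96 ÷ 24 = $64.79
Adjusted monthly = $719.74 + $64.79 = $784.53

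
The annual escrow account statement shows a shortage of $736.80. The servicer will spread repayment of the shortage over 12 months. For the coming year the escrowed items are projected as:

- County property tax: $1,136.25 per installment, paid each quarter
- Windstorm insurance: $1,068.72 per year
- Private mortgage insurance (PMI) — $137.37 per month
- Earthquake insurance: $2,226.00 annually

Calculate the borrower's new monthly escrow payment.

$852.08

County property tax = $1,136.25 × 4 = $4,545.00 per year
Windstorm insurance = $1,068.72 per year
Private mortgage insurance (PMI) = $137.37 × 12 = $1,648.44 per year
Earthquake insurance = $2,226.00 per year
Combined annual = $4,545.00 + $1,068.72 + $1,648.44 + $2,226.00 = $9,488.16
Per month = $9,488.16 / 12 = $790.68
Monthly shortage recovery: $736.80 / 12 = $61.40
Adjusted monthly = $790.68 + $61.40 = $852.08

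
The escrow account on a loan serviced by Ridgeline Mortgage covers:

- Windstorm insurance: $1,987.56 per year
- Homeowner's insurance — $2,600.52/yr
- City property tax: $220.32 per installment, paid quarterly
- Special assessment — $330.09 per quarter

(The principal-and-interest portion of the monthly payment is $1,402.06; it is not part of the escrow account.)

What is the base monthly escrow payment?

Windstorm insurance — $1,987.56 annually
Homeowner's insurance — $2,600.52 annually
City property tax — $220.32 × 4 = $881.28 annually
Special assessment — $330.09 × 4 = $1,320.36 annually
Total annual escrow = $6,789.72
Monthly escrow = $6,789.72 ÷ 12 = $565.81

$565.81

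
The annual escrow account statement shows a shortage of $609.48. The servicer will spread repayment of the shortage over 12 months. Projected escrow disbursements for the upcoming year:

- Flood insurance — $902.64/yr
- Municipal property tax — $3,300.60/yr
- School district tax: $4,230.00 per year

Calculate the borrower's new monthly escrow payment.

$753.56

Flood insurance = $902.64 per year
Municipal property tax = $3,300.60 per year
School district tax = $4,230.00 per year
Combined annual = $902.64 + $3,300.60 + $4,230.00 = $8,433.24
Monthly = $8,433.24 ÷ 12 = $702.77
Monthly shortage recovery: $609.48 / 12 = $50.79
Adjusted monthly = $702.77 + $50.79 = $753.56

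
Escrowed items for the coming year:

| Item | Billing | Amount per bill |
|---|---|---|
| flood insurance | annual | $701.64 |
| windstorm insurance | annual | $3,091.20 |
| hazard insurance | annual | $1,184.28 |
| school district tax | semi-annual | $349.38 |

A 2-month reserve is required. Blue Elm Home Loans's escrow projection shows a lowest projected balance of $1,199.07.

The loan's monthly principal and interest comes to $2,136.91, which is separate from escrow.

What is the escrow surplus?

Flood insurance = $701.64/yr
Windstorm insurance = $3,091.20/yr
Hazard insurance = $1,184.28/yr
School district tax = $349.38 × 2 = $698.76/yr
Total annual escrow = $5,675.88
Monthly = $5,675.88 / 12 = $472.99
Required cushion = 2 × $472.99 = $945.98
Excess over cushion: $1,199.07 − $945.98 = $253.09

$253.09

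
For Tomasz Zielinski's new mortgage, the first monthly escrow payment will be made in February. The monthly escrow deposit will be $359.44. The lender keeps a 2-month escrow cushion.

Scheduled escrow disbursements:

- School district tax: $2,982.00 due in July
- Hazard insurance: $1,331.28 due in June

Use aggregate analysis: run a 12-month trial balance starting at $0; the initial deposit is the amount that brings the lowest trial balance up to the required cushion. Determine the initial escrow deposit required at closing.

$2,875.52

Cushion = 2 × $359.44 = $718.88
Trial balance (start $0, +$359.44 each month, − disbursements):
  Feb: +$359.44 → $359.44
  Mar: +$359.44 → $718.88
  Apr: +$359.44 → $1,078.32
  May: +$359.44 → $1,437.76
  Jun: +$359.44 − $1,331.28 → $465.92
  Jul: +$359.44 − $2,982.00 → -$2,156.64
  Aug: +$359.44 → -$1,797.20
  Sep: +$359.44 → -$1,437.76
  Oct: +$359.44 → -$1,078.32
  Nov: +$359.44 → -$718.88
  Dec: +$359.44 → -$359.44
  Jan: +$359.44 → $0.00
Lowest trial balance = -$2,156.64 (Jul)
Initial deposit = cushion − low point = $718.88 − (-$2,156.64) = $2,875.52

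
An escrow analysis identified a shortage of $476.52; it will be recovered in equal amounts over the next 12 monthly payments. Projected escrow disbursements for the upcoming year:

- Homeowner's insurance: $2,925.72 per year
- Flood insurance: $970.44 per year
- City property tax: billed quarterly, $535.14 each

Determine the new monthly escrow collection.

$542.77

Homeowner's insurance — $2,925.72
Flood insurance — $970.44
City property tax — $535.14 × 4 = $2,140.56
Combined annual = $6,036.72
Per month = $6,036.72 / 12 = $503.06
Monthly shortage recovery: $476.52 ÷ 12 = $39.71
Adjusted monthly = $503.06 + $39.71 = $542.77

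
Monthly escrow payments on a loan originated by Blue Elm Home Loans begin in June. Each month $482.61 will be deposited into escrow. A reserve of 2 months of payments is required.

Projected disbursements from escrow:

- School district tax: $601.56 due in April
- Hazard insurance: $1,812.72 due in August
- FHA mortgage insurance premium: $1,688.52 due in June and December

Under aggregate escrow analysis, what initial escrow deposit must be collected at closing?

Cushion = 2 × $482.61 = $965.22
Trial balance (start $0, +$482.61 each month, − disbursements):
  Jun: +$482.61 − $1,688.52 → -$1,205.91
  Jul: +$482.61 → -$723.30
  Aug: +$482.61 − $1,812.72 → -$2,053.41
  Sep: +$482.61 → -$1,570.80
  Oct: +$482.61 → -$1,088.19
  Nov: +$482.61 → -$605.58
  Dec: +$482.61 − $1,688.52 → -$1,811.49
  Jan: +$482.61 → -$1,328.88
  Feb: +$482.61 → -$846.27
  Mar: +$482.61 → -$363.66
  Apr: +$482.61 − $601.56 → -$482.61
  May: +$482.61 → $0.00
Lowest trial balance = -$2,053.41 (Aug)
Initial deposit = cushion − low point = $965.22 − (-$2,053.41) = $3,018.63

$3,018.63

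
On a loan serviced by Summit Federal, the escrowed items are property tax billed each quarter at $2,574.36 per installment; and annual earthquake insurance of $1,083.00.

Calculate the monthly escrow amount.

Property tax — $2,574.36 × 4 = $10,297.44 per year
Earthquake insurance — $1,083.00 per year
Annual escrow total = $11,380.44
Monthly escrow = $11,380.44 / 12 = $948.37

$948.37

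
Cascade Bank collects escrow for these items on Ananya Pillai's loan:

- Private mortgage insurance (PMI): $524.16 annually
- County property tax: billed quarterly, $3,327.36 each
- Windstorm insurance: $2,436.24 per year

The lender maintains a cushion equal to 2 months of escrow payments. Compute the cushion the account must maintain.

Private mortgage insurance (PMI) — $524.16/yr
County property tax — $3,327.36 × 4 = $13,309.44/yr
Windstorm insurance — $2,436.24/yr
Annual escrow total = $524.16 + $13,309.44 + $2,436.24 = $16,269.84
Monthly = $16,269.84 ÷ 12 = $1,355.82
Cushion = 2 × $1,355.82 = $2,711.64

$2,711.64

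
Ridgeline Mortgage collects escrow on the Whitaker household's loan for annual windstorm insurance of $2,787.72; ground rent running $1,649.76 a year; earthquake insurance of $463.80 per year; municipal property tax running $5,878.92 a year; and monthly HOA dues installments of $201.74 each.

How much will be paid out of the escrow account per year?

Windstorm insurance — $2,787.72 per year
Ground rent — $1,649.76 per year
Earthquake insurance — $463.80 per year
Municipal property tax — $5,878.92 per year
HOA dues — $201.74 × 12 = $2,420.88 per year
Annual escrow total = $2,787.72 + $1,649.76 + $463.80 + $5,878.92 + $2,420.88 = $13,201.08

$13,201.08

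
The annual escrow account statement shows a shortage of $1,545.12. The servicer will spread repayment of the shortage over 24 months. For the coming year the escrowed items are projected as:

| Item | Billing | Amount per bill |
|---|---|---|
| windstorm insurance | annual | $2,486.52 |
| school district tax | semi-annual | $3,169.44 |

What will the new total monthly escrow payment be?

Windstorm insurance — $2,486.52 annually
School district tax — $3,169.44 × 2 = $6,338.88 annually
Combined annual = $2,486.52 + $6,338.88 = $8,825.40
Monthly escrow = $8,825.40 ÷ 12 = $735.45
Shortage per month = $1,545.12 ÷ 24 = $64.38
New monthly escrow = $735.45 + $64.38 = $799.83

$799.83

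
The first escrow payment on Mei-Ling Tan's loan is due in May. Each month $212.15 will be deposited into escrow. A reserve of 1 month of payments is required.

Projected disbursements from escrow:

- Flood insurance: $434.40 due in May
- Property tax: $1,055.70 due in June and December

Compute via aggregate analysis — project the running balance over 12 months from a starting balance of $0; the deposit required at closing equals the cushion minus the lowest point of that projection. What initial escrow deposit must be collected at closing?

Cushion = 1 × $212.15 = $212.15
Trial balance (start $0, +$212.15 each month, − disbursements):
  May: +$212.15 − $434.40 → -$222.25
  Jun: +$212.15 − $1,055.70 → -$1,065.80
  Jul: +$212.15 → -$853.65
  Aug: +$212.15 → -$641.50
  Sep: +$212.15 → -$429.35
  Oct: +$212.15 → -$217.20
  Nov: +$212.15 → -$5.05
  Dec: +$212.15 − $1,055.70 → -$848.60
  Jan: +$212.15 → -$636.45
  Feb: +$212.15 → -$424.30
  Mar: +$212.15 → -$212.15
  Apr: +$212.15 → $0.00
Lowest trial balance = -$1,065.80 (Jun)
Initial deposit = cushion − low point = $212.15 − (-$1,065.80) = $1,277.95

$1,277.95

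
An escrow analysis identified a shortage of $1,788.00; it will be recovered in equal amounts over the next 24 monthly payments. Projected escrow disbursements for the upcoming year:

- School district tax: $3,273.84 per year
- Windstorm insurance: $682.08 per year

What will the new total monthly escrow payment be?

School district tax — $3,273.84 annually
Windstorm insurance — $682.08 annually
Total per year = $3,273.84 + $682.08 = $3,955.92
Base monthly escrow = $3,955.92 ÷ 12 = $329.66
Monthly shortage recovery: $1,788.00 ÷ 24 = $74.50
Adjusted monthly = $329.66 + $74.50 = $404.16

$404.16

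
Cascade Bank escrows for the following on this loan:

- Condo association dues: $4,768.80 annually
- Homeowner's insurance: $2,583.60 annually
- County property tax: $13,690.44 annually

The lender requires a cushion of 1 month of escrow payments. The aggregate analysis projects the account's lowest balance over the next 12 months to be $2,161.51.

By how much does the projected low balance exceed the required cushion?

$407.94

Condo association dues: $4,768.80 per year
Homeowner's insurance: $2,583.60 per year
County property tax: $13,690.44 per year
Annual escrow total = $4,768.80 + $2,583.60 + $13,690.44 = $21,042.84
Per month = $21,042.84 / 12 = $1,753.57
Required reserve = 1 × $1,753.57 = $1,753.57
Surplus = $2,161.51 − $1,753.57 = $407.94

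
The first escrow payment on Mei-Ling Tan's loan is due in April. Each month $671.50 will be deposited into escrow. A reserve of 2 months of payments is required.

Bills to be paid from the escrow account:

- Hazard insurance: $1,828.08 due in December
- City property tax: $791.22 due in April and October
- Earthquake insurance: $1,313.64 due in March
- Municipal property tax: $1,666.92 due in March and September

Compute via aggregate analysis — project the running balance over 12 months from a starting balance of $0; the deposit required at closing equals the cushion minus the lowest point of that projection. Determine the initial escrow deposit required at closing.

$1,462.72

Cushion = 2 × $671.50 = $1,343.00
Trial balance (start $0, +$671.50 each month, − disbursements):
  Apr: +$671.50 − $791.22 → -$119.72
  May: +$671.50 → $551.78
  Jun: +$671.50 → $1,223.28
  Jul: +$671.50 → $1,894.78
  Aug: +$671.50 → $2,566.28
  Sep: +$671.50 − $1,666.92 → $1,570.86
  Oct: +$671.50 − $791.22 → $1,451.14
  Nov: +$671.50 → $2,122.64
  Dec: +$671.50 − $1,828.08 → $966.06
  Jan: +$671.50 → $1,637.56
  Feb: +$671.50 → $2,309.06
  Mar: +$671.50 − $2,980.56 → $0.00
Lowest trial balance = -$119.72 (Apr)
Initial deposit = cushion − low point = $1,343.00 − (-$119.72) = $1,462.72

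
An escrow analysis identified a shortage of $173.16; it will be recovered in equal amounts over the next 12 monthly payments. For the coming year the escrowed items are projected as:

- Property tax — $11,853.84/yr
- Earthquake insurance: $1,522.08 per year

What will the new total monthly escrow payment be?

$1,129.09

Property tax = $11,853.84
Earthquake insurance = $1,522.08
Combined annual = $11,853.84 + $1,522.08 = $13,375.92
Base monthly escrow = $13,375.92 ÷ 12 = $1,114.66
Shortage per month = $173.16 ÷ 12 = $14.43
Adjusted monthly = $1,114.66 + $14.43 = $1,129.09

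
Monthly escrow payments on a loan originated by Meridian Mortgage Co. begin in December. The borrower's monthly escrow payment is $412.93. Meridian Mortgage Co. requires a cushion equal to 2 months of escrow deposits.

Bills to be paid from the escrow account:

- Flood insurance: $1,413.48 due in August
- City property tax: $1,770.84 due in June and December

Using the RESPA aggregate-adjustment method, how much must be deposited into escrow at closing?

Cushion = 2 × $412.93 = $825.86
Trial balance (start $0, +$412.93 each month, − disbursements):
  Dec: +$412.93 − $1,770.84 → -$1,357.91
  Jan: +$412.93 → -$944.98
  Feb: +$412.93 → -$532.05
  Mar: +$412.93 → -$119.12
  Apr: +$412.93 → $293.81
  May: +$412.93 → $706.74
  Jun: +$412.93 − $1,770.84 → -$651.17
  Jul: +$412.93 → -$238.24
  Aug: +$412.93 − $1,413.48 → -$1,238.79
  Sep: +$412.93 → -$825.86
  Oct: +$412.93 → -$412.93
  Nov: +$412.93 → $0.00
Lowest trial balance = -$1,357.91 (Dec)
Initial deposit = cushion − low point = $825.86 − (-$1,357.91) = $2,183.77

$2,183.77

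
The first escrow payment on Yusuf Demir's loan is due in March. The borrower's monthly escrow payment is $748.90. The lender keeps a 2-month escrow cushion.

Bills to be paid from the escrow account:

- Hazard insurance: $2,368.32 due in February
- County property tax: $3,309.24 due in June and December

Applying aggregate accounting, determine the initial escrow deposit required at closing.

$1,811.44

Cushion = 2 × $748.90 = $1,497.80
Trial balance (start $0, +$748.90 each month, − disbursements):
  Mar: +$748.90 → $748.90
  Apr: +$748.90 → $1,497.80
  May: +$748.90 → $2,246.70
  Jun: +$748.90 − $3,309.24 → -$313.64
  Jul: +$748.90 → $435.26
  Aug: +$748.90 → $1,184.16
  Sep: +$748.90 → $1,933.06
  Oct: +$748.90 → $2,681.96
  Nov: +$748.90 → $3,430.86
  Dec: +$748.90 − $3,309.24 → $870.52
  Jan: +$748.90 → $1,619.42
  Feb: +$748.90 − $2,368.32 → $0.00
Lowest trial balance = -$313.64 (Jun)
Initial deposit = cushion − low point = $1,497.80 − (-$313.64) = $1,811.44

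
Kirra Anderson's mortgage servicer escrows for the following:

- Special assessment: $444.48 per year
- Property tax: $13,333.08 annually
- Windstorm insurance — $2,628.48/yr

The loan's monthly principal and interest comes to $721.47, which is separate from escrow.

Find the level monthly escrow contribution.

Special assessment: $444.48 annually
Property tax: $13,333.08 annually
Windstorm insurance: $2,628.48 annually
Total annual escrow = $444.48 + $13,333.08 + $2,628.48 = $16,406.04
Base monthly escrow = $16,406.04 / 12 = $1,367.17

$1,367.17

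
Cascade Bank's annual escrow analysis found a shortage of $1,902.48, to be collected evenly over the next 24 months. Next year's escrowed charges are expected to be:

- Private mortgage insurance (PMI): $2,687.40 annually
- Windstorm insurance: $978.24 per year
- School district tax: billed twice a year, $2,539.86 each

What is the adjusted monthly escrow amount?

Private mortgage insurance (PMI) — $2,687.40
Windstorm insurance — $978.24
School district tax — $2,539.86 × 2 = $5,079.72
Yearly total = $2,687.40 + $978.24 + $5,079.72 = $8,745.36
Base monthly escrow = $8,745.36 ÷ 12 = $728.78
Monthly shortage recovery: $1,902.48 / 24 = $79.27
New monthly escrow = $728.78 + $79.27 = $808.05

$808.05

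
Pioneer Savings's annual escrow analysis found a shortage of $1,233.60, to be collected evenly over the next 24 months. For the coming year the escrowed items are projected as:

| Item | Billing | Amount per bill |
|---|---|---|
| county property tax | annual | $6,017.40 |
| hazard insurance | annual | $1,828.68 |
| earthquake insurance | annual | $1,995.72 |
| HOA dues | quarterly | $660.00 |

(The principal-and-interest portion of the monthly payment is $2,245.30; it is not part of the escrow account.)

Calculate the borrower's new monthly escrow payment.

$1,091.55

County property tax — $6,017.40 annually
Hazard insurance — $1,828.68 annually
Earthquake insurance — $1,995.72 annually
HOA dues — $660.00 × 4 = $2,640.00 annually
Annual escrow total = $12,481.80
Monthly escrow = $12,481.80 / 12 = $1,040.15
Shortage per month = $1,233.60 ÷ 24 = $51.40
Adjusted monthly = $1,040.15 + $51.40 = $1,091.55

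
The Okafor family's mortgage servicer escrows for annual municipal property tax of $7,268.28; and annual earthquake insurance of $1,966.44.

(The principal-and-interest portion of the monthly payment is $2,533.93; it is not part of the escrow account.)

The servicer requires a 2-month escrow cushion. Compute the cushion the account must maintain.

$1,539.12

Municipal property tax = $7,268.28 per year
Earthquake insurance = $1,966.44 per year
Combined annual = $9,234.72
Monthly = $9,234.72 / 12 = $769.56
Reserve = 2 × $769.56 = $1,539.12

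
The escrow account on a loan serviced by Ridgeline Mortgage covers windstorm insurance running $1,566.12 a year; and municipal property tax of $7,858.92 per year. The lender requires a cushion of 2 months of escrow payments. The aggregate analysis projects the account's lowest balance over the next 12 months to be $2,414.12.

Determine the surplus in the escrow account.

$843.28

Windstorm insurance = $1,566.12
Municipal property tax = $7,858.92
Total per year = $9,425.04
Monthly escrow = $9,425.04 / 12 = $785.42
Required reserve = 2 × $785.42 = $1,570.84
Excess over cushion: $2,414.12 − $1,570.84 = $843.28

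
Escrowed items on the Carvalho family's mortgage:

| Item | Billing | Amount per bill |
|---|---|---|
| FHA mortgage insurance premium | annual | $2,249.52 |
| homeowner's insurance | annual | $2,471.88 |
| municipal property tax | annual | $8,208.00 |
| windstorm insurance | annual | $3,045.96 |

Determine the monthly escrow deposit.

$1,331.28

FHA mortgage insurance premium — $2,249.52 annually
Homeowner's insurance — $2,471.88 annually
Municipal property tax — $8,208.00 annually
Windstorm insurance — $3,045.96 annually
Yearly total = $15,975.36
Per month = $15,975.36 ÷ 12 = $1,331.28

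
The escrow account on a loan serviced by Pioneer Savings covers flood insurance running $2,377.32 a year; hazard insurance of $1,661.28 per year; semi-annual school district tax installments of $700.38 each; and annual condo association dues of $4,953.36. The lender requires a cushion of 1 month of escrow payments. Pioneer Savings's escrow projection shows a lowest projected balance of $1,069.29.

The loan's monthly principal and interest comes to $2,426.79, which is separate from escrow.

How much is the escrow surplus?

$203.23

Flood insurance — $2,377.32 per year
Hazard insurance — $1,661.28 per year
School district tax — $700.38 × 2 = $1,400.76 per year
Condo association dues — $4,953.36 per year
Yearly total = $10,392.72
Monthly = $10,392.72 / 12 = $866.06
Required cushion = 1 × $866.06 = $866.06
Surplus = $1,069.29 − $866.06 = $203.23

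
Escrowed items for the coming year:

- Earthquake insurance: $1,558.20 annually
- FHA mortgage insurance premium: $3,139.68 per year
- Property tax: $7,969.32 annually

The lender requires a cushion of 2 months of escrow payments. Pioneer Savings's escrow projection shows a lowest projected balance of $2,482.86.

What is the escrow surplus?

$371.66

Earthquake insurance: $1,558.20 per year
FHA mortgage insurance premium: $3,139.68 per year
Property tax: $7,969.32 per year
Yearly total = $12,667.20
Base monthly escrow = $12,667.20 / 12 = $1,055.60
Required reserve = 2 × $1,055.60 = $2,111.20
Excess over cushion: $2,482.86 − $2,111.20 = $371.66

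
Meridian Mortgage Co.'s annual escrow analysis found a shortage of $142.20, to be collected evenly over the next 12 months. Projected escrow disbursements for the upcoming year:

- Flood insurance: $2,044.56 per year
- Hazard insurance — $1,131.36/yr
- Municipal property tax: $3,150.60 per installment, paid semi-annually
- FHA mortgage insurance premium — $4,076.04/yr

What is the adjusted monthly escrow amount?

Flood insurance — $2,044.56
Hazard insurance — $1,131.36
Municipal property tax — $3,150.60 × 2 = $6,301.20
FHA mortgage insurance premium — $4,076.04
Total annual escrow = $2,044.56 + $1,131.36 + $6,301.20 + $4,076.04 = $13,553.16
Monthly = $13,553.16 ÷ 12 = $1,129.43
Monthly shortage recovery: $142.20 / 12 = $11.85
New monthly escrow = $1,129.43 + $11.85 = $1,141.28

$1,141.28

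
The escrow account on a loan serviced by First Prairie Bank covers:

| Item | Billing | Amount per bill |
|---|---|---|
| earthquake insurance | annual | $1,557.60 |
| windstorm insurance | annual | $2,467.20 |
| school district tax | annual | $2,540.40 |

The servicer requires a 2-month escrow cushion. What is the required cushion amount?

$1,094.20

Earthquake insurance = $1,557.60 annually
Windstorm insurance = $2,467.20 annually
School district tax = $2,540.40 annually
Total per year = $1,557.60 + $2,467.20 + $2,540.40 = $6,565.20
Monthly escrow = $6,565.20 ÷ 12 = $547.10
Cushion = 2 × $547.10 = $1,094.20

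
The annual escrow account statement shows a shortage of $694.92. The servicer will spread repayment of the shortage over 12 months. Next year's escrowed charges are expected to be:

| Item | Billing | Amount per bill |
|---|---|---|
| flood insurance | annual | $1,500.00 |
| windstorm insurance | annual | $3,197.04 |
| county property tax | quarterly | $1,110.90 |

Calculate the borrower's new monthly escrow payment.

$819.63

Flood insurance — $1,500.00 annually
Windstorm insurance — $3,197.04 annually
County property tax — $1,110.90 × 4 = $4,443.60 annually
Combined annual = $1,500.00 + $3,197.04 + $4,443.60 = $9,140.64
Base monthly escrow = $9,140.64 / 12 = $761.72
Monthly shortage recovery: $694.92 ÷ 12 = $57.91
Adjusted monthly = $761.72 + $57.91 = $819.63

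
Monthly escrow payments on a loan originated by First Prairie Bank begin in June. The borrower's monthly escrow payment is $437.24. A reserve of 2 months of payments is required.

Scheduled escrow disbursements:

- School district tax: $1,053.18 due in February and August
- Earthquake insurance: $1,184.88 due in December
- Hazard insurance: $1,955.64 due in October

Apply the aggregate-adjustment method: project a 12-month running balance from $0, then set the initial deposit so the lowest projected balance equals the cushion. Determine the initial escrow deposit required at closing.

Cushion = 2 × $437.24 = $874.48
Trial balance (start $0, +$437.24 each month, − disbursements):
  Jun: +$437.24 → $437.24
  Jul: +$437.24 → $874.48
  Aug: +$437.24 − $1,053.18 → $258.54
  Sep: +$437.24 → $695.78
  Oct: +$437.24 − $1,955.64 → -$822.62
  Nov: +$437.24 → -$385.38
  Dec: +$437.24 − $1,184.88 → -$1,133.02
  Jan: +$437.24 → -$695.78
  Feb: +$437.24 − $1,053.18 → -$1,311.72
  Mar: +$437.24 → -$874.48
  Apr: +$437.24 → -$437.24
  May: +$437.24 → $0.00
Lowest trial balance = -$1,311.72 (Feb)
Initial deposit = cushion − low point = $874.48 − (-$1,311.72) = $2,186.20

$2,186.20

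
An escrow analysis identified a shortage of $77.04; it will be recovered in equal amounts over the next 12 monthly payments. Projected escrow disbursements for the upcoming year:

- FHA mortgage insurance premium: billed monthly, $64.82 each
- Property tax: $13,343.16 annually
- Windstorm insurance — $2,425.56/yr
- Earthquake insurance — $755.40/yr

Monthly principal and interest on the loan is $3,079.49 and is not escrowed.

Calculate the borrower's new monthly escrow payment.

FHA mortgage insurance premium — $64.82 × 12 = $777.84 annually
Property tax — $13,343.16 annually
Windstorm insurance — $2,425.56 annually
Earthquake insurance — $755.40 annually
Annual escrow total = $777.84 + $13,343.16 + $2,425.56 + $755.40 = $17,301.96
Per month = $17,301.96 / 12 = $1,441.83
Shortage spread = $77.04 / 12 = $6.42/mo
Adjusted monthly = $1,441.83 + $6.42 = $1,448.25

$1,448.25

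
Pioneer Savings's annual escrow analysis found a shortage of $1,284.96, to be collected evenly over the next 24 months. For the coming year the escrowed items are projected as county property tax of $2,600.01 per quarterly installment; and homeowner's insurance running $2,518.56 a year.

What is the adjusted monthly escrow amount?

$1,130.09

County property tax: $2,600.01 × 4 = $10,400.04
Homeowner's insurance: $2,518.56
Annual escrow total = $10,400.04 + $2,518.56 = $12,918.60
Per month = $12,918.60 ÷ 12 = $1,076.55
Monthly shortage recovery: $1,284.96 / 24 = $53.54
New monthly escrow = $1,076.55 + $53.54 = $1,130.09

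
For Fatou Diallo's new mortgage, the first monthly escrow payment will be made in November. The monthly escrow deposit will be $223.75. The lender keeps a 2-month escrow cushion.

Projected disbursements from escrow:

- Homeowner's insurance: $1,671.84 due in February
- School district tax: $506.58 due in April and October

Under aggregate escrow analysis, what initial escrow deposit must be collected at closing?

Cushion = 2 × $223.75 = $447.50
Trial balance (start $0, +$223.75 each month, − disbursements):
  Nov: +$223.75 → $223.75
  Dec: +$223.75 → $447.50
  Jan: +$223.75 → $671.25
  Feb: +$223.75 − $1,671.84 → -$776.84
  Mar: +$223.75 → -$553.09
  Apr: +$223.75 − $506.58 → -$835.92
  May: +$223.75 → -$612.17
  Jun: +$223.75 → -$388.42
  Jul: +$223.75 → -$164.67
  Aug: +$223.75 → $59.08
  Sep: +$223.75 → $282.83
  Oct: +$223.75 − $506.58 → $0.00
Lowest trial balance = -$835.92 (Apr)
Initial deposit = cushion − low point = $447.50 − (-$835.92) = $1,283.42

$1,283.42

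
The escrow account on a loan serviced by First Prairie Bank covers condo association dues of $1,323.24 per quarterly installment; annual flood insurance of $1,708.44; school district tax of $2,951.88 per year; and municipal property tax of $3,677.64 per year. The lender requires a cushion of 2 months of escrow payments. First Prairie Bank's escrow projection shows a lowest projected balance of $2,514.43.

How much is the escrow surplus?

$242.61

Condo association dues — $1,323.24 × 4 = $5,292.96 annually
Flood insurance — $1,708.44 annually
School district tax — $2,951.88 annually
Municipal property tax — $3,677.64 annually
Annual escrow total = $5,292.96 + $1,708.44 + $2,951.88 + $3,677.64 = $13,630.92
Base monthly escrow = $13,630.92 ÷ 12 = $1,135.91
Required reserve = 2 × $1,135.91 = $2,271.82
Excess over cushion: $2,514.43 − $2,271.82 = $242.61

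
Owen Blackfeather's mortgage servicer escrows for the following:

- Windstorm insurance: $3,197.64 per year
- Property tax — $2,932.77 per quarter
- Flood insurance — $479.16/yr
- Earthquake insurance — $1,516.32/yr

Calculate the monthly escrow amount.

Windstorm insurance = $3,197.64 annually
Property tax = $2,932.77 × 4 = $11,731.08 annually
Flood insurance = $479.16 annually
Earthquake insurance = $1,516.32 annually
Total per year = $3,197.64 + $11,731.08 + $479.16 + $1,516.32 = $16,924.20
Monthly escrow = $16,924.20 / 12 = $1,410.35

$1,410.35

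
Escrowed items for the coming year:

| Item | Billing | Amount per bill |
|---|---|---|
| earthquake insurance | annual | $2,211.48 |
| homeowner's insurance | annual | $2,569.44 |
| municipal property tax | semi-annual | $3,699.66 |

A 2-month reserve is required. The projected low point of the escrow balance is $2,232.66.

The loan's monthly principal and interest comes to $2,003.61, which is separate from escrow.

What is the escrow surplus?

$202.62

Earthquake insurance — $2,211.48 annually
Homeowner's insurance — $2,569.44 annually
Municipal property tax — $3,699.66 × 2 = $7,399.32 annually
Annual escrow total = $12,180.24
Monthly = $12,180.24 ÷ 12 = $1,015.02
Required reserve = 2 × $1,015.02 = $2,030.04
Surplus = $2,232.66 − $2,030.04 = $202.62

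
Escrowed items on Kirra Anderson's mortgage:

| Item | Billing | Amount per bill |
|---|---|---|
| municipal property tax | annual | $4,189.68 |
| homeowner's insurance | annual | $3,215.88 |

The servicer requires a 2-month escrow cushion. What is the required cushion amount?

$1,234.26

Municipal property tax — $4,189.68
Homeowner's insurance — $3,215.88
Combined annual = $4,189.68 + $3,215.88 = $7,405.56
Per month = $7,405.56 / 12 = $617.13
Reserve = 2 × $617.13 = $1,234.26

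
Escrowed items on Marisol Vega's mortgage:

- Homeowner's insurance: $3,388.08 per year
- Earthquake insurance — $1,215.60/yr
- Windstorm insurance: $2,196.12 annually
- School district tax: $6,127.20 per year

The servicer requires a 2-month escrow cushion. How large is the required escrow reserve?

Homeowner's insurance = $3,388.08 per year
Earthquake insurance = $1,215.60 per year
Windstorm insurance = $2,196.12 per year
School district tax = $6,127.20 per year
Total annual escrow = $3,388.08 + $1,215.60 + $2,196.12 + $6,127.20 = $12,927.00
Monthly escrow = $12,927.00 ÷ 12 = $1,077.25
Required cushion = 2 × $1,077.25 = $2,154.50

$2,154.50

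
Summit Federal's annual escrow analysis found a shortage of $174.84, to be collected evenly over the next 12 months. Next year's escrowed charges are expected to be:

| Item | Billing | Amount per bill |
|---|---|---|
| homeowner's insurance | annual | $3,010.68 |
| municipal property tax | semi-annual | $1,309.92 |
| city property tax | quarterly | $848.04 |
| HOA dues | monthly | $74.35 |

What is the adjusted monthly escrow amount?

$840.81

Homeowner's insurance = $3,010.68/yr
Municipal property tax = $1,309.92 × 2 = $2,619.84/yr
City property tax = $848.04 × 4 = $3,392.16/yr
HOA dues = $74.35 × 12 = $892.20/yr
Yearly total = $9,914.88
Base monthly escrow = $9,914.88 / 12 = $826.24
Shortage spread = $174.84 / 12 = $14.57/mo
Adjusted monthly = $826.24 + $14.57 = $840.81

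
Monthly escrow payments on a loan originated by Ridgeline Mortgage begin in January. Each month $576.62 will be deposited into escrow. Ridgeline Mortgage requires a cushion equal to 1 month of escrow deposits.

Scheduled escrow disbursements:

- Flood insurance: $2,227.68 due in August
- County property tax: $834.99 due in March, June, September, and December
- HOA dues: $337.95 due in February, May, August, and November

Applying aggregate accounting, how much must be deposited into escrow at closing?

Cushion = 1 × $576.62 = $576.62
Trial balance (start $0, +$576.62 each month, − disbursements):
  Jan: +$576.62 → $576.62
  Feb: +$576.62 − $337.95 → $815.29
  Mar: +$576.62 − $834.99 → $556.92
  Apr: +$576.62 → $1,133.54
  May: +$576.62 − $337.95 → $1,372.21
  Jun: +$576.62 − $834.99 → $1,113.84
  Jul: +$576.62 → $1,690.46
  Aug: +$576.62 − $2,565.63 → -$298.55
  Sep: +$576.62 − $834.99 → -$556.92
  Oct: +$576.62 → $19.70
  Nov: +$576.62 − $337.95 → $258.37
  Dec: +$576.62 − $834.99 → $0.00
Lowest trial balance = -$556.92 (Sep)
Initial deposit = cushion − low point = $576.62 − (-$556.92) = $1,133.54

$1,133.54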